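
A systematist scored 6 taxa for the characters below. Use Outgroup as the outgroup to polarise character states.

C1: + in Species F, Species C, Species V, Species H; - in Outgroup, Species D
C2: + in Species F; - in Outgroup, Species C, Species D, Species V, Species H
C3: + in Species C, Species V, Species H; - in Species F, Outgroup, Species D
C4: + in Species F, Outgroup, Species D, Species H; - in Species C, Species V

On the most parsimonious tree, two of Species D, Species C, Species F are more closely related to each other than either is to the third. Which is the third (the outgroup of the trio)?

Character polarity is set by the outgroup: the derived state is whichever differs from the outgroup's state, so for C4 the derived state is '-', and for the remaining characters it is '+'.
Only Species C, Species F, Species H, and Species V show the derived state '+' for C1, supporting them as a clade.
C2: derived state '+' in Species F only — an autapomorphy, so it tells us nothing about relationships among taxa.
C3: derived state '+' in Species C, Species H, and Species V only — synapomorphy for {Species C, Species H, Species V}.
Only Species C and Species V show the derived state '-' for C4, supporting them as a clade.
Most parsimonious ingroup topology: (((Species H,(Species V,Species C)),Species F),Species D).
Species C and Species F share a more recent common ancestor with each other than either does with Species D, so Species D is the least closely related of the three.

Species D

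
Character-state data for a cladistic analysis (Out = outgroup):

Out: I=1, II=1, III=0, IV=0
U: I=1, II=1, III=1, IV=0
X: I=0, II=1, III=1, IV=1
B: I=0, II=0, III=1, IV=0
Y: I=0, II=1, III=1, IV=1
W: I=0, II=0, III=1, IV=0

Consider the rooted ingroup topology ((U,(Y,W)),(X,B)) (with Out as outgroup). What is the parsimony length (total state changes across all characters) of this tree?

7

Map each character onto ((U,(Y,W)),(X,B)) (rooted by Out) and count the minimum state changes it requires (Fitch parsimony):
I: 2; II: 2; III: 1; IV: 2.
Total tree length = 7.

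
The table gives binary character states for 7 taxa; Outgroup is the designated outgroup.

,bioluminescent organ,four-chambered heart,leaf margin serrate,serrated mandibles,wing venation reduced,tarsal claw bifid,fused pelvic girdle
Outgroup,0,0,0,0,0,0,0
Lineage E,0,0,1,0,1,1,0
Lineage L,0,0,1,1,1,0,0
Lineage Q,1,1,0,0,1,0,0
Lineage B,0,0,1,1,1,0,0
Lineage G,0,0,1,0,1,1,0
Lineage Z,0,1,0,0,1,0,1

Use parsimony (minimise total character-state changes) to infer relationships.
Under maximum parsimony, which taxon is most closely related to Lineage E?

Lineage G

The outgroup has state '0' for every character, so '1' is the derived state throughout.
bioluminescent organ (derived state '1') is unique to Lineage Q (autapomorphy; uninformative for grouping).
four-chambered heart (derived state '1') is shared by Lineage Q and Lineage Z — a synapomorphy uniting that clade.
leaf margin serrate (derived state '1') is shared by Lineage B, Lineage E, Lineage G, and Lineage L — a synapomorphy uniting that clade.
Only Lineage B and Lineage L show the derived state '1' for serrated mandibles, supporting them as a clade.
All ingroup taxa share the derived state '1' for wing venation reduced; it defines the ingroup but does not resolve relationships within it.
tarsal claw bifid (derived state '1') is shared by Lineage E and Lineage G — a synapomorphy uniting that clade.
fused pelvic girdle: derived state '1' in Lineage Z only — an autapomorphy, so it tells us nothing about relationships among taxa.
Most parsimonious ingroup topology: (((Lineage E,Lineage G),(Lineage L,Lineage B)),(Lineage Q,Lineage Z)).
Lineage E and Lineage G form a cherry on this tree, so they are sister taxa.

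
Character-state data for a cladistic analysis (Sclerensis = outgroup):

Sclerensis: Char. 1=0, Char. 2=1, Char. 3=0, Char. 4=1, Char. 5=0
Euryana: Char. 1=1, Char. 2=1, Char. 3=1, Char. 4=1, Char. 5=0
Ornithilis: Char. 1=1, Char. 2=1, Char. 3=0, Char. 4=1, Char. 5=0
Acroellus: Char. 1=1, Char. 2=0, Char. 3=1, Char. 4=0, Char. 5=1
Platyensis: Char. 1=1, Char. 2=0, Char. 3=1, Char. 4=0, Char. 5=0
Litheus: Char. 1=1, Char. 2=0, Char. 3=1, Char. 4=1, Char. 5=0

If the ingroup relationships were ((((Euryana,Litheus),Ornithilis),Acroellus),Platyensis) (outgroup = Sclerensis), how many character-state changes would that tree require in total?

Map each character onto ((((Euryana,Litheus),Ornithilis),Acroellus),Platyensis) (rooted by Sclerensis) and count the minimum state changes it requires (Fitch parsimony):
Char. 1: 1; Char. 2: 3; Char. 3: 2; Char. 4: 2; Char. 5: 1.
Total tree length = 9.

9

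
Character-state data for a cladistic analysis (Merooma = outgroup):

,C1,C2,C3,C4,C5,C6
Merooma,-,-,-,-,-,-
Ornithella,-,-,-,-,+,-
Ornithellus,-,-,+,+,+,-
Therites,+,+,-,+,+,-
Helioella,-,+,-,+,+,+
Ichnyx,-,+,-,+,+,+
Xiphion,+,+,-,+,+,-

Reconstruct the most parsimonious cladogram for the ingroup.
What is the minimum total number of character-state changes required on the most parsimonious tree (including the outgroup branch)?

The outgroup has state '-' for every character, so '+' is the derived state throughout.
C1 (derived state '+') is shared by Therites and Xiphion — a synapomorphy uniting that clade.
C2: derived state '+' in Helioella, Ichnyx, Therites, and Xiphion only — synapomorphy for {Helioella, Ichnyx, Therites, Xiphion}.
C3 (derived state '+') is unique to Ornithellus (autapomorphy; uninformative for grouping).
C4 (derived state '+') is shared by Helioella, Ichnyx, Ornithellus, Therites, and Xiphion — a synapomorphy uniting that clade.
C5 (derived state '+') is shared by all ingroup taxa — unites the whole ingroup.
C6 (derived state '+') is shared by Helioella and Ichnyx — a synapomorphy uniting that clade.
Most parsimonious ingroup topology: (Ornithella,(Ornithellus,((Therites,Xiphion),(Helioella,Ichnyx)))).
Changes per character on this tree: C1: 1; C2: 1; C3: 1; C4: 1; C5: 1; C6: 1.
Total = 6.

6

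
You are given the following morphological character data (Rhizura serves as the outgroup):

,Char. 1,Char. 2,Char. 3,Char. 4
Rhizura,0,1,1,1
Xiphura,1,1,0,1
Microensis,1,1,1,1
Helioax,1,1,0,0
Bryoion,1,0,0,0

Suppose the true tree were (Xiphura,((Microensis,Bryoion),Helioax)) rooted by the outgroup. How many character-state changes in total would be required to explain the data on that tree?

Map each character onto (Xiphura,((Microensis,Bryoion),Helioax)) (rooted by Rhizura) and count the minimum state changes it requires (Fitch parsimony):
Char. 1: 1; Char. 2: 1; Char. 3: 2; Char. 4: 2.
Total tree length = 6.

6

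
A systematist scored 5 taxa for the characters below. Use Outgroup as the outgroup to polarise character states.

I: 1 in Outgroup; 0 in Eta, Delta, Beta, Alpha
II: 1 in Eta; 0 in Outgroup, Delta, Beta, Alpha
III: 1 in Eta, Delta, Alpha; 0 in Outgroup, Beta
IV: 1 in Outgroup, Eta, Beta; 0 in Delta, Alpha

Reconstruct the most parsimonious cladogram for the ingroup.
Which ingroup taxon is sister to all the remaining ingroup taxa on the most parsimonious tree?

Beta

Character polarity is set by the outgroup: the derived state is whichever differs from the outgroup's state, so for I, IV the derived state is '0', and for the remaining characters it is '1'.
I (derived state '0') is shared by all ingroup taxa — unites the whole ingroup.
II: derived state '1' in Eta only — an autapomorphy, so it tells us nothing about relationships among taxa.
III (derived state '1') is shared by Alpha, Delta, and Eta — a synapomorphy uniting that clade.
IV (derived state '0') is shared by Alpha and Delta — a synapomorphy uniting that clade.
Most parsimonious ingroup topology: ((Eta,(Delta,Alpha)),Beta).
Beta is sister to the clade containing all other ingroup taxa, so it is the earliest-diverging (most basal) ingroup lineage.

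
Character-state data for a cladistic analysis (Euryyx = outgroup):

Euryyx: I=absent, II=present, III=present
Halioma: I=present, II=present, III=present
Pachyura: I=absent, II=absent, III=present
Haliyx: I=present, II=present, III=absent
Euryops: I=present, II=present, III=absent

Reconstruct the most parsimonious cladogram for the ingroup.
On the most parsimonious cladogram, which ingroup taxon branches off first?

Character polarity is set by the outgroup: the derived state is whichever differs from the outgroup's state, so for II, III the derived state is 'absent', and for the remaining characters it is 'present'.
Only Euryops, Halioma, and Haliyx show the derived state 'present' for I, supporting them as a clade.
II (derived state 'absent') is unique to Pachyura (autapomorphy; uninformative for grouping).
III (derived state 'absent') is shared by Euryops and Haliyx — a synapomorphy uniting that clade.
Most parsimonious ingroup topology: ((Halioma,(Haliyx,Euryops)),Pachyura).
Pachyura is sister to the clade containing all other ingroup taxa, so it is the earliest-diverging (most basal) ingroup lineage.

Pachyura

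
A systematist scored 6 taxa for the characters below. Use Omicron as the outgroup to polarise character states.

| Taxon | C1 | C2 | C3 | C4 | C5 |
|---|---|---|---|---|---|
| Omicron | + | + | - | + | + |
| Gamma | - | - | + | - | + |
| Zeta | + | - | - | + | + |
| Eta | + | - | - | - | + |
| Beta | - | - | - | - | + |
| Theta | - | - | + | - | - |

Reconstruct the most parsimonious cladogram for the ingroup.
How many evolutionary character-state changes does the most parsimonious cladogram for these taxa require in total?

5

Character polarity is set by the outgroup: the derived state is whichever differs from the outgroup's state, so for C1, C2, C4, C5 the derived state is '-', and for the remaining characters it is '+'.
C1: derived state '-' in Beta, Gamma, and Theta only — synapomorphy for {Beta, Gamma, Theta}.
C2 (derived state '-') is shared by all ingroup taxa — unites the whole ingroup.
C3 (derived state '+') is shared by Gamma and Theta — a synapomorphy uniting that clade.
C4 (derived state '-') is shared by Beta, Eta, Gamma, and Theta — a synapomorphy uniting that clade.
C5: derived state '-' in Theta only — an autapomorphy, so it tells us nothing about relationships among taxa.
Most parsimonious ingroup topology: ((((Gamma,Theta),Beta),Eta),Zeta).
Changes per character on this tree: C1: 1; C2: 1; C3: 1; C4: 1; C5: 1.
Total = 5.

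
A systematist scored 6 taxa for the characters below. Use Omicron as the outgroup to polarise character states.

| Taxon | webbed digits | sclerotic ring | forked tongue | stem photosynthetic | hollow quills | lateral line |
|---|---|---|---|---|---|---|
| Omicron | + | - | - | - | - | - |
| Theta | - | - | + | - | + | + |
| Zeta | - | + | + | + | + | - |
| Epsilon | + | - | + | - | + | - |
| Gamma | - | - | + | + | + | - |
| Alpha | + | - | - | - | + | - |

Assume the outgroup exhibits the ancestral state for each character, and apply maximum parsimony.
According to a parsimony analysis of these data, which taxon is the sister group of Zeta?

Gamma

Character polarity is set by the outgroup: the derived state is whichever differs from the outgroup's state, so for webbed digits the derived state is '-', and for the remaining characters it is '+'.
webbed digits (derived state '-') is shared by Gamma, Theta, and Zeta — a synapomorphy uniting that clade.
sclerotic ring (derived state '+') is unique to Zeta (autapomorphy; uninformative for grouping).
forked tongue: derived state '+' in Epsilon, Gamma, Theta, and Zeta only — synapomorphy for {Epsilon, Gamma, Theta, Zeta}.
stem photosynthetic (derived state '+') is shared by Gamma and Zeta — a synapomorphy uniting that clade.
hollow quills (derived state '+') is shared by all ingroup taxa — unites the whole ingroup.
lateral line (derived state '+') is unique to Theta (autapomorphy; uninformative for grouping).
Most parsimonious ingroup topology: (((Theta,(Zeta,Gamma)),Epsilon),Alpha).
Zeta and Gamma form a cherry on this tree, so they are sister taxa.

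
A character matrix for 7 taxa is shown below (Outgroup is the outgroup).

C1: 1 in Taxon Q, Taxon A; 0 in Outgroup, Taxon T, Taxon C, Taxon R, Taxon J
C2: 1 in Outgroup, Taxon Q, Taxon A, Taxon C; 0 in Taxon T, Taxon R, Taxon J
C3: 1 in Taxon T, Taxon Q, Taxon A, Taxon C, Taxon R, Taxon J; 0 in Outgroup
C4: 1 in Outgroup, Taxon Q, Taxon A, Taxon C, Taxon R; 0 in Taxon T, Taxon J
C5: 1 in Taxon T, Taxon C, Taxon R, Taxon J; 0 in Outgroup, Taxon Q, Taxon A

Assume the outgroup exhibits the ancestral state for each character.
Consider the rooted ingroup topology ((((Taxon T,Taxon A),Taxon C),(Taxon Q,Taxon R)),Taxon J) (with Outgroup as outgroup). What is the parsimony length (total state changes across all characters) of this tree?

Map each character onto ((((Taxon T,Taxon A),Taxon C),(Taxon Q,Taxon R)),Taxon J) (rooted by Outgroup) and count the minimum state changes it requires (Fitch parsimony):
C1: 2; C2: 3; C3: 1; C4: 2; C5: 3.
Total tree length = 11.

11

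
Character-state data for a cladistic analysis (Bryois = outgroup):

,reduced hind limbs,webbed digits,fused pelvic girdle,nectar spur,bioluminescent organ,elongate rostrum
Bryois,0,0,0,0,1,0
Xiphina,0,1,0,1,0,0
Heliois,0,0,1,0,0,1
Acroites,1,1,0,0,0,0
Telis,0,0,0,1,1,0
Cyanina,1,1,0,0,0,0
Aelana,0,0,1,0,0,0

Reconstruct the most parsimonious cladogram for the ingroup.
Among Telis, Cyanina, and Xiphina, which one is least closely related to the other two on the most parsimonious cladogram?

Telis

Character polarity is set by the outgroup: the derived state is whichever differs from the outgroup's state, so for bioluminescent organ the derived state is '0', and for the remaining characters it is '1'.
reduced hind limbs (derived state '1') is shared by Acroites and Cyanina — a synapomorphy uniting that clade.
webbed digits: derived state '1' in Acroites, Cyanina, and Xiphina only — synapomorphy for {Acroites, Cyanina, Xiphina}.
Only Aelana and Heliois show the derived state '1' for fused pelvic girdle, supporting them as a clade.
nectar spur groups Telis and Xiphina, which is incompatible with the clades supported by the remaining characters; treating it as convergent (homoplasy) costs fewer steps than any alternative tree.
Only Acroites, Aelana, Cyanina, Heliois, and Xiphina show the derived state '0' for bioluminescent organ, supporting them as a clade.
elongate rostrum (derived state '1') is unique to Heliois (autapomorphy; uninformative for grouping).
Most parsimonious ingroup topology: (((Xiphina,(Acroites,Cyanina)),(Heliois,Aelana)),Telis).
Xiphina and Cyanina share a more recent common ancestor with each other than either does with Telis, so Telis is the least closely related of the three.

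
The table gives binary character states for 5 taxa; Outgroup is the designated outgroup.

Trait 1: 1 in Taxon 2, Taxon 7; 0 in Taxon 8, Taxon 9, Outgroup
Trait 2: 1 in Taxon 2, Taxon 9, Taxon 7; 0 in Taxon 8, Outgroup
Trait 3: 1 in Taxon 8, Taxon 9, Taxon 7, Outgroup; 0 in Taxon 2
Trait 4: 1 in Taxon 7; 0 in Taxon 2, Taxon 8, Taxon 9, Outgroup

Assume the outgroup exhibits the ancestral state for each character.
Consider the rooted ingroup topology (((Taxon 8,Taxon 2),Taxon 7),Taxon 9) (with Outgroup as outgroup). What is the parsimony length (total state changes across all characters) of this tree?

6

Map each character onto (((Taxon 8,Taxon 2),Taxon 7),Taxon 9) (rooted by Outgroup) and count the minimum state changes it requires (Fitch parsimony):
Trait 1: 2; Trait 2: 2; Trait 3: 1; Trait 4: 1.
Total tree length = 6.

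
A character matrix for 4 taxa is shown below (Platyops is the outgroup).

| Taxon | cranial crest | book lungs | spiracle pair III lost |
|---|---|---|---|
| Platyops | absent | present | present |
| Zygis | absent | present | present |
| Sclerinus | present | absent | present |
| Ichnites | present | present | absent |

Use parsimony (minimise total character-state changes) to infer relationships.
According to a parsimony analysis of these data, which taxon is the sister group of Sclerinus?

Ichnites

Character polarity is set by the outgroup: the derived state is whichever differs from the outgroup's state, so for book lungs, spiracle pair III lost the derived state is 'absent', and for the remaining characters it is 'present'.
cranial crest: derived state 'present' in Ichnites and Sclerinus only — synapomorphy for {Ichnites, Sclerinus}.
book lungs: derived state 'absent' in Sclerinus only — an autapomorphy, so it tells us nothing about relationships among taxa.
spiracle pair III lost: derived state 'absent' in Ichnites only — an autapomorphy, so it tells us nothing about relationships among taxa.
Most parsimonious ingroup topology: (Zygis,(Sclerinus,Ichnites)).
Sclerinus and Ichnites form a cherry on this tree, so they are sister taxa.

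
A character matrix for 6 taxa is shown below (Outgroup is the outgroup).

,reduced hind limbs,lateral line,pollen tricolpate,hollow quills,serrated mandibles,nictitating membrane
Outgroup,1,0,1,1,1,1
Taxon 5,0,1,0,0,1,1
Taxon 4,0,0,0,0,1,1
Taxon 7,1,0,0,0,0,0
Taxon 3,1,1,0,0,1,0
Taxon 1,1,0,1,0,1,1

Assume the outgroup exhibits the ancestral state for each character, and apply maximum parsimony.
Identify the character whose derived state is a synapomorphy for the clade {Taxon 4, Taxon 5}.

Character polarity is set by the outgroup: the derived state is whichever differs from the outgroup's state, so for reduced hind limbs, pollen tricolpate, hollow quills, serrated mandibles, nictitating membrane the derived state is '0', and for the remaining characters it is '1'.
reduced hind limbs (derived state '0') is shared by Taxon 4 and Taxon 5 — a synapomorphy uniting that clade.
lateral line groups Taxon 3 and Taxon 5, which is incompatible with the clades supported by the remaining characters; treating it as convergent (homoplasy) costs fewer steps than any alternative tree.
Only Taxon 3, Taxon 4, Taxon 5, and Taxon 7 show the derived state '0' for pollen tricolpate, supporting them as a clade.
hollow quills (derived state '0') is shared by all ingroup taxa — unites the whole ingroup.
serrated mandibles: derived state '0' in Taxon 7 only — an autapomorphy, so it tells us nothing about relationships among taxa.
Only Taxon 3 and Taxon 7 show the derived state '0' for nictitating membrane, supporting them as a clade.
Most parsimonious ingroup topology: (((Taxon 5,Taxon 4),(Taxon 7,Taxon 3)),Taxon 1).
The clade {Taxon 4, Taxon 5} is supported by reduced hind limbs: its derived state '0' occurs in exactly those taxa and in no other taxon (including the outgroup).

reduced hind limbs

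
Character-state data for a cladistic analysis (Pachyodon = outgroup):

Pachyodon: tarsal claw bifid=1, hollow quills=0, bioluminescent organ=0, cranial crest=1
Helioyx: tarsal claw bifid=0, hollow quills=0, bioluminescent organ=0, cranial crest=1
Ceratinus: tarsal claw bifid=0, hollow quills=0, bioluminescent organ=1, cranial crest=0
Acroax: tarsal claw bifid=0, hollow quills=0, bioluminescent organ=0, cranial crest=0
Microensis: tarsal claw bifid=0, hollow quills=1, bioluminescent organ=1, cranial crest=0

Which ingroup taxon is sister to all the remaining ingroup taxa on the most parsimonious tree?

Character polarity is set by the outgroup: the derived state is whichever differs from the outgroup's state, so for tarsal claw bifid, cranial crest the derived state is '0', and for the remaining characters it is '1'.
All ingroup taxa share the derived state '0' for tarsal claw bifid; it defines the ingroup but does not resolve relationships within it.
hollow quills: derived state '1' in Microensis only — an autapomorphy, so it tells us nothing about relationships among taxa.
bioluminescent organ (derived state '1') is shared by Ceratinus and Microensis — a synapomorphy uniting that clade.
Only Acroax, Ceratinus, and Microensis show the derived state '0' for cranial crest, supporting them as a clade.
Most parsimonious ingroup topology: (Helioyx,((Ceratinus,Microensis),Acroax)).
Helioyx is sister to the clade containing all other ingroup taxa, so it is the earliest-diverging (most basal) ingroup lineage.

Helioyx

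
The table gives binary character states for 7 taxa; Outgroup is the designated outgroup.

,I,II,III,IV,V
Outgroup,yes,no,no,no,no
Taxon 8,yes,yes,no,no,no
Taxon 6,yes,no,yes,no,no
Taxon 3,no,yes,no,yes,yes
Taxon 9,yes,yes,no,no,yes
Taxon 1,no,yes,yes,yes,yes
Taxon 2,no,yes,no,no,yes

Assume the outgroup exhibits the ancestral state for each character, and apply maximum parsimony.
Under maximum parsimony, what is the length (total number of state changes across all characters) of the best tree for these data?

6

Character polarity is set by the outgroup: the derived state is whichever differs from the outgroup's state, so for I the derived state is 'no', and for the remaining characters it is 'yes'.
I (derived state 'no') is shared by Taxon 1, Taxon 2, and Taxon 3 — a synapomorphy uniting that clade.
Only Taxon 1, Taxon 2, Taxon 3, Taxon 8, and Taxon 9 show the derived state 'yes' for II, supporting them as a clade.
III groups Taxon 1 and Taxon 6, which is incompatible with the clades supported by the remaining characters; treating it as convergent (homoplasy) costs fewer steps than any alternative tree.
IV: derived state 'yes' in Taxon 1 and Taxon 3 only — synapomorphy for {Taxon 1, Taxon 3}.
V (derived state 'yes') is shared by Taxon 1, Taxon 2, Taxon 3, and Taxon 9 — a synapomorphy uniting that clade.
Most parsimonious ingroup topology: ((Taxon 8,(((Taxon 3,Taxon 1),Taxon 2),Taxon 9)),Taxon 6).
Changes per character on this tree: I: 1; II: 1; III: 2; IV: 1; V: 1.
Total = 6.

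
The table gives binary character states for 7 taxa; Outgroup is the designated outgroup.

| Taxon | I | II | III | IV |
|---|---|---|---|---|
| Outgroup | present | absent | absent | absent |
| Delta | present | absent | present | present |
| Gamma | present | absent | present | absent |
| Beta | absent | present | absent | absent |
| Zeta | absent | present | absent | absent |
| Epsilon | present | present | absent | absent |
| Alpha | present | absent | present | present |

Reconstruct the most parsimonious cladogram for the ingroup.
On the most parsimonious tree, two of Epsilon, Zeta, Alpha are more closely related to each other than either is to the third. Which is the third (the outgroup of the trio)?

Alpha

Character polarity is set by the outgroup: the derived state is whichever differs from the outgroup's state, so for I the derived state is 'absent', and for the remaining characters it is 'present'.
I (derived state 'absent') is shared by Beta and Zeta — a synapomorphy uniting that clade.
II: derived state 'present' in Beta, Epsilon, and Zeta only — synapomorphy for {Beta, Epsilon, Zeta}.
III (derived state 'present') is shared by Alpha, Delta, and Gamma — a synapomorphy uniting that clade.
IV: derived state 'present' in Alpha and Delta only — synapomorphy for {Alpha, Delta}.
Most parsimonious ingroup topology: (((Delta,Alpha),Gamma),((Beta,Zeta),Epsilon)).
Zeta and Epsilon share a more recent common ancestor with each other than either does with Alpha, so Alpha is the least closely related of the three.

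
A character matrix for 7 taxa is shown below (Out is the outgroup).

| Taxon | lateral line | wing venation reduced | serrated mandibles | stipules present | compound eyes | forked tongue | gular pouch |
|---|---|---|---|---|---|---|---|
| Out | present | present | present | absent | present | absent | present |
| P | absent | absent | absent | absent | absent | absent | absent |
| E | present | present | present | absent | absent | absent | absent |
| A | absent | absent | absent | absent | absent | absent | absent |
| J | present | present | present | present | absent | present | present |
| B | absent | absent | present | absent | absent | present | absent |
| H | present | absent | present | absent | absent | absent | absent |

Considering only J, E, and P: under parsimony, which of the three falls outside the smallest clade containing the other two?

J

Character polarity is set by the outgroup: the derived state is whichever differs from the outgroup's state, so for lateral line, wing venation reduced, serrated mandibles, compound eyes, gular pouch the derived state is 'absent', and for the remaining characters it is 'present'.
lateral line (derived state 'absent') is shared by A, B, and P — a synapomorphy uniting that clade.
wing venation reduced: derived state 'absent' in A, B, H, and P only — synapomorphy for {A, B, H, P}.
serrated mandibles (derived state 'absent') is shared by A and P — a synapomorphy uniting that clade.
stipules present (derived state 'present') is unique to J (autapomorphy; uninformative for grouping).
compound eyes (derived state 'absent') is shared by all ingroup taxa — unites the whole ingroup.
forked tongue groups B and J, which is incompatible with the clades supported by the remaining characters; treating it as convergent (homoplasy) costs fewer steps than any alternative tree.
gular pouch: derived state 'absent' in A, B, E, H, and P only — synapomorphy for {A, B, E, H, P}.
Most parsimonious ingroup topology: (((((P,A),B),H),E),J).
P and E share a more recent common ancestor with each other than either does with J, so J is the least closely related of the three.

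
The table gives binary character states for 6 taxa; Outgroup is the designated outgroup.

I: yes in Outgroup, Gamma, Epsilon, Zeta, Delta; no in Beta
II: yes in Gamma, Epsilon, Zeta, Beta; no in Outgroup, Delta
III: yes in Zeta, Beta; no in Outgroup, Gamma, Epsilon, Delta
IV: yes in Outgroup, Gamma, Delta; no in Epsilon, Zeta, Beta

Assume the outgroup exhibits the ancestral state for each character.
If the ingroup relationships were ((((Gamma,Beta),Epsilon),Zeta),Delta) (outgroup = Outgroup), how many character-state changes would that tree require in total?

Map each character onto ((((Gamma,Beta),Epsilon),Zeta),Delta) (rooted by Outgroup) and count the minimum state changes it requires (Fitch parsimony):
I: 1; II: 1; III: 2; IV: 2.
Total tree length = 6.

6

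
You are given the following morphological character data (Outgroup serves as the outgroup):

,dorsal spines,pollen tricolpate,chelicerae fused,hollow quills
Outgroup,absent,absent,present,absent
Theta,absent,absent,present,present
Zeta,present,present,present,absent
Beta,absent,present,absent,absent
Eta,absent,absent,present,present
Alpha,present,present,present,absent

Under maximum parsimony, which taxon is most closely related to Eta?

Character polarity is set by the outgroup: the derived state is whichever differs from the outgroup's state, so for chelicerae fused the derived state is 'absent', and for the remaining characters it is 'present'.
Only Alpha and Zeta show the derived state 'present' for dorsal spines, supporting them as a clade.
pollen tricolpate: derived state 'present' in Alpha, Beta, and Zeta only — synapomorphy for {Alpha, Beta, Zeta}.
chelicerae fused: derived state 'absent' in Beta only — an autapomorphy, so it tells us nothing about relationships among taxa.
hollow quills (derived state 'present') is shared by Eta and Theta — a synapomorphy uniting that clade.
Most parsimonious ingroup topology: ((Eta,Theta),((Zeta,Alpha),Beta)).
Eta and Theta form a cherry on this tree, so they are sister taxa.

Theta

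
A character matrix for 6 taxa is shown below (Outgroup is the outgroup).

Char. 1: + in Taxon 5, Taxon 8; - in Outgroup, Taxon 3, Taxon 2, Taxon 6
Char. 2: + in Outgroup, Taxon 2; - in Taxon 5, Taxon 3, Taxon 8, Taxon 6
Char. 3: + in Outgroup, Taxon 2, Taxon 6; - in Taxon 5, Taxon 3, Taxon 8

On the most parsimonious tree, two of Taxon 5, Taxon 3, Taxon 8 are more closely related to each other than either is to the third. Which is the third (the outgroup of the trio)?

Taxon 3

Character polarity is set by the outgroup: the derived state is whichever differs from the outgroup's state, so for Char. 2, Char. 3 the derived state is '-', and for the remaining characters it is '+'.
Char. 1: derived state '+' in Taxon 5 and Taxon 8 only — synapomorphy for {Taxon 5, Taxon 8}.
Char. 2: derived state '-' in Taxon 3, Taxon 5, Taxon 6, and Taxon 8 only — synapomorphy for {Taxon 3, Taxon 5, Taxon 6, Taxon 8}.
Only Taxon 3, Taxon 5, and Taxon 8 show the derived state '-' for Char. 3, supporting them as a clade.
Most parsimonious ingroup topology: ((((Taxon 5,Taxon 8),Taxon 3),Taxon 6),Taxon 2).
Taxon 8 and Taxon 5 share a more recent common ancestor with each other than either does with Taxon 3, so Taxon 3 is the least closely related of the three.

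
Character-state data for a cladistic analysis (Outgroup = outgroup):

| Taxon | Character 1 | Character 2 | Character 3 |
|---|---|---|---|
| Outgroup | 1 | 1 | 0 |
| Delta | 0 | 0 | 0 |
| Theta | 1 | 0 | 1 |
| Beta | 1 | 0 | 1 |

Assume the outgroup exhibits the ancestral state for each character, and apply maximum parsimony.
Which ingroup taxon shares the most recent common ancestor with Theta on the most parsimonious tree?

Beta

Character polarity is set by the outgroup: the derived state is whichever differs from the outgroup's state, so for Character 1, Character 2 the derived state is '0', and for the remaining characters it is '1'.
Character 1: derived state '0' in Delta only — an autapomorphy, so it tells us nothing about relationships among taxa.
Character 2 (derived state '0') is shared by all ingroup taxa — unites the whole ingroup.
Only Beta and Theta show the derived state '1' for Character 3, supporting them as a clade.
Most parsimonious ingroup topology: ((Theta,Beta),Delta).
Theta and Beta form a cherry on this tree, so they are sister taxa.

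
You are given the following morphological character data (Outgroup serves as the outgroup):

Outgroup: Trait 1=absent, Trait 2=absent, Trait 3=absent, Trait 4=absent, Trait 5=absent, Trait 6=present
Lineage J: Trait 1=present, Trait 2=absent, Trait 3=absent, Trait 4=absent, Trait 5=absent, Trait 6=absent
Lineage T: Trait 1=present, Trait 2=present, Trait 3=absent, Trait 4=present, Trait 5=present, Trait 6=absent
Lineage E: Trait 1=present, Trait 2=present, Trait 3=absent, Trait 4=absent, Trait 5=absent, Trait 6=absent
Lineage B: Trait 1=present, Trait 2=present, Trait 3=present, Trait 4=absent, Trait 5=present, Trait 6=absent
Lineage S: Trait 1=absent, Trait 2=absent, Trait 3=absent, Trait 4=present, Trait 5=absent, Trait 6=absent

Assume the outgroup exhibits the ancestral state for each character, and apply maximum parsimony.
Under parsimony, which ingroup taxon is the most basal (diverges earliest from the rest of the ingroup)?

Lineage S

Character polarity is set by the outgroup: the derived state is whichever differs from the outgroup's state, so for Trait 6 the derived state is 'absent', and for the remaining characters it is 'present'.
Trait 1 (derived state 'present') is shared by Lineage B, Lineage E, Lineage J, and Lineage T — a synapomorphy uniting that clade.
Trait 2: derived state 'present' in Lineage B, Lineage E, and Lineage T only — synapomorphy for {Lineage B, Lineage E, Lineage T}.
Trait 3 (derived state 'present') is unique to Lineage B (autapomorphy; uninformative for grouping).
Trait 4 (state 'present') occurs in Lineage S and Lineage T but conflicts with the nesting implied by the other characters — most parsimoniously interpreted as homoplasy.
Only Lineage B and Lineage T show the derived state 'present' for Trait 5, supporting them as a clade.
Trait 6 (derived state 'absent') is shared by all ingroup taxa — unites the whole ingroup.
Most parsimonious ingroup topology: ((Lineage J,((Lineage T,Lineage B),Lineage E)),Lineage S).
Lineage S is sister to the clade containing all other ingroup taxa, so it is the earliest-diverging (most basal) ingroup lineage.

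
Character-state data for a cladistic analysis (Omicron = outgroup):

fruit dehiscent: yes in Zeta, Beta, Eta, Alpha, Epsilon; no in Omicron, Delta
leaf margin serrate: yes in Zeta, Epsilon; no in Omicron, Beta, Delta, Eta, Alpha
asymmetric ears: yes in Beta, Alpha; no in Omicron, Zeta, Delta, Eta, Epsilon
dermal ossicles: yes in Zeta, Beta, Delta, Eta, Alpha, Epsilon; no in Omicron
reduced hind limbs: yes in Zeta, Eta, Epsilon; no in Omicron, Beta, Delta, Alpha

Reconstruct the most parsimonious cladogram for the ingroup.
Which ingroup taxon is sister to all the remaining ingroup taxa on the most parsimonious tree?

Delta

The outgroup has state 'no' for every character, so 'yes' is the derived state throughout.
Only Alpha, Beta, Epsilon, Eta, and Zeta show the derived state 'yes' for fruit dehiscent, supporting them as a clade.
leaf margin serrate (derived state 'yes') is shared by Epsilon and Zeta — a synapomorphy uniting that clade.
Only Alpha and Beta show the derived state 'yes' for asymmetric ears, supporting them as a clade.
dermal ossicles (derived state 'yes') is shared by all ingroup taxa — unites the whole ingroup.
reduced hind limbs (derived state 'yes') is shared by Epsilon, Eta, and Zeta — a synapomorphy uniting that clade.
Most parsimonious ingroup topology: ((((Zeta,Epsilon),Eta),(Beta,Alpha)),Delta).
Delta is sister to the clade containing all other ingroup taxa, so it is the earliest-diverging (most basal) ingroup lineage.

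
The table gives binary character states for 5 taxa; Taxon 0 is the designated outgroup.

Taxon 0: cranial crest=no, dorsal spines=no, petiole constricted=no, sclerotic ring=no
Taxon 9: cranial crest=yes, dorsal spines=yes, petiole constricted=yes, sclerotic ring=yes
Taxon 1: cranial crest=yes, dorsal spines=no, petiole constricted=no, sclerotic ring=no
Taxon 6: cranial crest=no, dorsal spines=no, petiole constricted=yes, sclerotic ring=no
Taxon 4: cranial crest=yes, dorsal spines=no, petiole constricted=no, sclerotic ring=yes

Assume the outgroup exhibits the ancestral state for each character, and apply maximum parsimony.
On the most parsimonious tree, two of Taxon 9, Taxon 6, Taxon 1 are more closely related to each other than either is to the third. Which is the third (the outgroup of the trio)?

The outgroup has state 'no' for every character, so 'yes' is the derived state throughout.
cranial crest: derived state 'yes' in Taxon 1, Taxon 4, and Taxon 9 only — synapomorphy for {Taxon 1, Taxon 4, Taxon 9}.
dorsal spines (derived state 'yes') is unique to Taxon 9 (autapomorphy; uninformative for grouping).
petiole constricted (state 'yes') occurs in Taxon 6 and Taxon 9 but conflicts with the nesting implied by the other characters — most parsimoniously interpreted as homoplasy.
sclerotic ring: derived state 'yes' in Taxon 4 and Taxon 9 only — synapomorphy for {Taxon 4, Taxon 9}.
Most parsimonious ingroup topology: (((Taxon 9,Taxon 4),Taxon 1),Taxon 6).
Taxon 1 and Taxon 9 share a more recent common ancestor with each other than either does with Taxon 6, so Taxon 6 is the least closely related of the three.

Taxon 6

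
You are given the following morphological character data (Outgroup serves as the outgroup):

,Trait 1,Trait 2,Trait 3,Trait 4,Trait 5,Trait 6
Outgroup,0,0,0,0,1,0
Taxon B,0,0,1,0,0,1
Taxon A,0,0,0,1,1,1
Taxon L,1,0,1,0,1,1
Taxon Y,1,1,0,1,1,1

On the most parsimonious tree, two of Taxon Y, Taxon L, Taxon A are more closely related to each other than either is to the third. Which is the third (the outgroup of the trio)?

Taxon L

Character polarity is set by the outgroup: the derived state is whichever differs from the outgroup's state, so for Trait 5 the derived state is '0', and for the remaining characters it is '1'.
Trait 1 groups Taxon L and Taxon Y, which is incompatible with the clades supported by the remaining characters; treating it as convergent (homoplasy) costs fewer steps than any alternative tree.
Trait 2 (derived state '1') is unique to Taxon Y (autapomorphy; uninformative for grouping).
Only Taxon B and Taxon L show the derived state '1' for Trait 3, supporting them as a clade.
Only Taxon A and Taxon Y show the derived state '1' for Trait 4, supporting them as a clade.
Trait 5 (derived state '0') is unique to Taxon B (autapomorphy; uninformative for grouping).
All ingroup taxa share the derived state '1' for Trait 6; it defines the ingroup but does not resolve relationships within it.
Most parsimonious ingroup topology: ((Taxon B,Taxon L),(Taxon A,Taxon Y)).
Taxon A and Taxon Y share a more recent common ancestor with each other than either does with Taxon L, so Taxon L is the least closely related of the three.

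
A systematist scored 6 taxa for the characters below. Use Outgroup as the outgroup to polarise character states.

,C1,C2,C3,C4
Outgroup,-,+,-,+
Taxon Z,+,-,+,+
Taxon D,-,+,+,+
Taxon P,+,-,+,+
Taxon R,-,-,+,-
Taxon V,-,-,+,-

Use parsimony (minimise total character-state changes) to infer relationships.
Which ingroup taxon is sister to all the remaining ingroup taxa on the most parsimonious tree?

Taxon D

Character polarity is set by the outgroup: the derived state is whichever differs from the outgroup's state, so for C2, C4 the derived state is '-', and for the remaining characters it is '+'.
C1: derived state '+' in Taxon P and Taxon Z only — synapomorphy for {Taxon P, Taxon Z}.
C2 (derived state '-') is shared by Taxon P, Taxon R, Taxon V, and Taxon Z — a synapomorphy uniting that clade.
C3 (derived state '+') is shared by all ingroup taxa — unites the whole ingroup.
C4 (derived state '-') is shared by Taxon R and Taxon V — a synapomorphy uniting that clade.
Most parsimonious ingroup topology: (((Taxon Z,Taxon P),(Taxon R,Taxon V)),Taxon D).
Taxon D is sister to the clade containing all other ingroup taxa, so it is the earliest-diverging (most basal) ingroup lineage.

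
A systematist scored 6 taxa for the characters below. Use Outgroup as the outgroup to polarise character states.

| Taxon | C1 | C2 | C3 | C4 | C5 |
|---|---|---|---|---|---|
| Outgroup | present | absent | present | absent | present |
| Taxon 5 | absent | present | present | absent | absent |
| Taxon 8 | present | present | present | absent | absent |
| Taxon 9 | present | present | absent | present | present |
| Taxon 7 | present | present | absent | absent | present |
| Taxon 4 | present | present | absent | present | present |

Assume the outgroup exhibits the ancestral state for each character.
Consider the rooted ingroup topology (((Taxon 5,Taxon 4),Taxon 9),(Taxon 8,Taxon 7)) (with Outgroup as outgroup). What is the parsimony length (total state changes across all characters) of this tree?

9

Map each character onto (((Taxon 5,Taxon 4),Taxon 9),(Taxon 8,Taxon 7)) (rooted by Outgroup) and count the minimum state changes it requires (Fitch parsimony):
C1: 1; C2: 1; C3: 3; C4: 2; C5: 2.
Total tree length = 9.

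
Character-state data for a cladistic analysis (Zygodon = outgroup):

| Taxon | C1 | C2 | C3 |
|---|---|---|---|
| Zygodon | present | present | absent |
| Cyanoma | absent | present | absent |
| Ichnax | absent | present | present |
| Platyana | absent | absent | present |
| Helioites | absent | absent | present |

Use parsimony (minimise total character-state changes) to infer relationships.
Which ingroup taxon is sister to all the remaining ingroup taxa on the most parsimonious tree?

Cyanoma

Character polarity is set by the outgroup: the derived state is whichever differs from the outgroup's state, so for C1, C2 the derived state is 'absent', and for the remaining characters it is 'present'.
All ingroup taxa share the derived state 'absent' for C1; it defines the ingroup but does not resolve relationships within it.
C2: derived state 'absent' in Helioites and Platyana only — synapomorphy for {Helioites, Platyana}.
Only Helioites, Ichnax, and Platyana show the derived state 'present' for C3, supporting them as a clade.
Most parsimonious ingroup topology: (Cyanoma,(Ichnax,(Platyana,Helioites))).
Cyanoma is sister to the clade containing all other ingroup taxa, so it is the earliest-diverging (most basal) ingroup lineage.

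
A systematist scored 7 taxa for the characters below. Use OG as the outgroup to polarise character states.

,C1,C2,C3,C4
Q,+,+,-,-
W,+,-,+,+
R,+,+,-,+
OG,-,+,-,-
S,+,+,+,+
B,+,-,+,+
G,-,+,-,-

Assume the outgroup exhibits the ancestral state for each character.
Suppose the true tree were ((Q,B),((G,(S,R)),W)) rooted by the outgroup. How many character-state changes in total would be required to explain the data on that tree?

Map each character onto ((Q,B),((G,(S,R)),W)) (rooted by OG) and count the minimum state changes it requires (Fitch parsimony):
C1: 2; C2: 2; C3: 3; C4: 3.
Total tree length = 10.

10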